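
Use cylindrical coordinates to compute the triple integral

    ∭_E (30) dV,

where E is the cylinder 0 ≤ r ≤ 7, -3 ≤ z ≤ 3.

In cylindrical coordinates, x = r cos(θ), y = r sin(θ), z = z, and dV = r dr dθ dz.

The integrand becomes 30, so

    ∭_E (30) dV = ∫_{0}^{2π} ∫_{0}^{7} ∫_{-3}^{3} (30) · r dz dr dθ.

Inner (z): 180r.
Middle (r from 0 to 7): 4410.
Outer (θ): 8820π.

Therefore the triple integral equals 8820π.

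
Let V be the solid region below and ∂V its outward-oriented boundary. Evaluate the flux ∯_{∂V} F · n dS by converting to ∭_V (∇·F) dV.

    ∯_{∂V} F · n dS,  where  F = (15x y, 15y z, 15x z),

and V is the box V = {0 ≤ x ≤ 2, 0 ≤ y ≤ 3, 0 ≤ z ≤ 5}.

By the divergence theorem,

    ∯_{∂V} F · n dS = ∭_V (∇ · F) dV.

Compute the divergence:
    ∇ · F = ∂F_x/∂x + ∂F_y/∂y + ∂F_z/∂z = 15y + 15z + 15x = 15x + 15y + 15z.

V is a rectangular box, so dV = dx dy dz with 0 ≤ x ≤ 2, 0 ≤ y ≤ 3, 0 ≤ z ≤ 5.

Integrate (15x + 15y + 15z) over V as an iterated integral:

    ∭_V (∇·F) dV = ∫_0^{2} ∫_0^{3} ∫_0^{5} (15x + 15y + 15z) dz dy dx.

Inner (z from 0 to 5): 75x + 75y + 375/2.
Middle (y from 0 to 3): 225x + 900.
Outer (x from 0 to 2): 2250.

Therefore ∯_{∂V} F · n dS = 2250.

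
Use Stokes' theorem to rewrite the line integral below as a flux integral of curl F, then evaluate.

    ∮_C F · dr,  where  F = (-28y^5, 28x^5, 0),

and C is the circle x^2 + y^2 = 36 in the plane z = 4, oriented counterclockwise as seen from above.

Let S be the flat disk x^2 + y^2 ≤ 36 in the plane z = 4, with upward unit normal n̂ = ẑ. By Stokes' theorem,

    ∮_C F · dr = ∬_S (∇ × F) · n̂ dS = ∬_D (curl F)_z dA,

where D is the disk x^2 + y^2 ≤ 36.

Compute the curl of F = (-28y^5, 28x^5, 0):
    (∇ × F)_x = ∂F_z/∂y - ∂F_y/∂z = 0,
    (∇ × F)_y = ∂F_x/∂z - ∂F_z/∂x = 0,
    (∇ × F)_z = ∂F_y/∂x - ∂F_x/∂y = 140x^4 + 140y^4.

On z = 4, (curl F)_z = 140x^4 + 140y^4.

Convert to polar (x = r cos θ, y = r sin θ, dA = r dr dθ); the integrand becomes 140r^4(sin(θ)^4 + cos(θ)^4), so

    ∬_D (curl F)_z dA = ∫_0^{2π} ∫_0^{6} (140r^4(sin(θ)^4 + cos(θ)^4)) · r dr dθ.

Inner (r from 0 to 6): 1088640sin(θ)^4 + 1088640cos(θ)^4.
Outer (θ from 0 to 2π): 1632960π.

Therefore ∮_C F · dr = 1632960π.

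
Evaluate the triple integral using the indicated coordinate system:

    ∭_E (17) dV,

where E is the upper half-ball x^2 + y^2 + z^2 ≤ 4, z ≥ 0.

In spherical coordinates, x = ρ sin(φ) cos(θ), y = ρ sin(φ) sin(θ), z = ρ cos(φ), and dV = ρ^2 sin(φ) dρ dφ dθ.

The integrand becomes 17, so

    ∭_E (17) dV = ∫_{0}^{2π} ∫_{0}^{π/2} ∫_{0}^{2} (17) · ρ^2 sin(φ) dρ dφ dθ.

Inner (ρ): 136sin(φ)/3.
Middle (φ): 136/3.
Outer (θ): 272π/3.

Therefore the triple integral equals 272π/3.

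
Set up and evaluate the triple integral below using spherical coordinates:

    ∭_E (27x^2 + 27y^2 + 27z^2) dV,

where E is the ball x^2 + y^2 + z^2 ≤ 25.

In spherical coordinates, x = ρ sin(φ) cos(θ), y = ρ sin(φ) sin(θ), z = ρ cos(φ), and dV = ρ^2 sin(φ) dρ dφ dθ.

The integrand becomes 27ρ^2, so

    ∭_E (27x^2 + 27y^2 + 27z^2) dV = ∫_{0}^{2π} ∫_{0}^{π} ∫_{0}^{5} (27ρ^2) · ρ^2 sin(φ) dρ dφ dθ.

Inner (ρ): 16875sin(φ).
Middle (φ): 33750.
Outer (θ): 67500π.

Therefore the triple integral equals 67500π.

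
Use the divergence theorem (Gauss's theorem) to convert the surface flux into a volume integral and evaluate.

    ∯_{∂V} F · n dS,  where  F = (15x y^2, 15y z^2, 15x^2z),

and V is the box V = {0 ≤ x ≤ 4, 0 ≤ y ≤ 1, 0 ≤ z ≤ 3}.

By the divergence theorem,

    ∯_{∂V} F · n dS = ∭_V (∇ · F) dV.

Compute the divergence:
    ∇ · F = ∂F_x/∂x + ∂F_y/∂y + ∂F_z/∂z = 15y^2 + 15z^2 + 15x^2 = 15x^2 + 15y^2 + 15z^2.

V is a rectangular box, so dV = dx dy dz with 0 ≤ x ≤ 4, 0 ≤ y ≤ 1, 0 ≤ z ≤ 3.

Integrate (15x^2 + 15y^2 + 15z^2) over V as an iterated integral:

    ∭_V (∇·F) dV = ∫_0^{4} ∫_0^{1} ∫_0^{3} (15x^2 + 15y^2 + 15z^2) dz dy dx.

Inner (z from 0 to 3): 45x^2 + 45y^2 + 135.
Middle (y from 0 to 1): 45x^2 + 150.
Outer (x from 0 to 4): 1560.

Therefore ∯_{∂V} F · n dS = 1560.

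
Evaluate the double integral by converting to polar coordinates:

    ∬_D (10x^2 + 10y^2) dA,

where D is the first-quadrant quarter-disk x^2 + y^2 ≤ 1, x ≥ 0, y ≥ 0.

The region D is 0 ≤ r ≤ 1, 0 ≤ θ ≤ π/2 in polar coordinates, where x = r cos(θ), y = r sin(θ), and dA = r dr dθ.

Under the substitution, the integrand becomes 10r^2, so

    ∬_D (10x^2 + 10y^2) dA = ∫_{0}^{π/2} ∫_{0}^{1} (10r^2) · r dr dθ.

Inner integral (in r): ∫_{0}^{1} (10r^2) · r dr = 5/2.

Outer integral (in θ): ∫_{0}^{π/2} (5/2) dθ = 5π/4.

Therefore ∬_D (10x^2 + 10y^2) dA = 5π/4.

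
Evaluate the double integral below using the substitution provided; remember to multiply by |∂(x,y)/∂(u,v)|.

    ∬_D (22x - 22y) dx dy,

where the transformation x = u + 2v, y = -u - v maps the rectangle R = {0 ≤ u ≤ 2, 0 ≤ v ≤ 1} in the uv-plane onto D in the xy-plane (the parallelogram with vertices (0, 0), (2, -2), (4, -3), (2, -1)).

Compute the Jacobian determinant of (x, y) with respect to (u, v):

    ∂(x,y)/∂(u,v) = | 1  2 | = (1)(-1) - (2)(-1) = 1.
                   | -1  -1 |

Its absolute value is |J| = 1 (the area scaling factor).

Substituting x = u + 2v, y = -u - v into the integrand,

    22x - 22y → 44u + 66v,

so the integral becomes

    ∬_R (44u + 66v) · |J| du dv = ∫_0^2 ∫_0^1 (44u + 66v) dv du.

Inner (v): 44u + 33.
Outer (u): 154.

Therefore ∬_D (22x - 22y) dx dy = 154.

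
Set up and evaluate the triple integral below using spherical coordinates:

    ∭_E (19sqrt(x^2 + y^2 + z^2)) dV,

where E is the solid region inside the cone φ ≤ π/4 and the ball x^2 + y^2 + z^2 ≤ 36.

In spherical coordinates, x = ρ sin(φ) cos(θ), y = ρ sin(φ) sin(θ), z = ρ cos(φ), and dV = ρ^2 sin(φ) dρ dφ dθ.

The integrand becomes 19ρ, so

    ∭_E (19sqrt(x^2 + y^2 + z^2)) dV = ∫_{0}^{2π} ∫_{0}^{π/4} ∫_{0}^{6} (19ρ) · ρ^2 sin(φ) dρ dφ dθ.

Inner (ρ): 6156sin(φ).
Middle (φ): 6156 - 3078sqrt(2).
Outer (θ): 6156π (2 - sqrt(2)).

Therefore the triple integral equals 6156π (2 - sqrt(2)).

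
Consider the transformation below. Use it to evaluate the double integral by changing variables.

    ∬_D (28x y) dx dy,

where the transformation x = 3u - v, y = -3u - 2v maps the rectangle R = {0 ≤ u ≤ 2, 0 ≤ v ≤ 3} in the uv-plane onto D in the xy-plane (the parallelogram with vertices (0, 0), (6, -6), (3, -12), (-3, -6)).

Compute the Jacobian determinant of (x, y) with respect to (u, v):

    ∂(x,y)/∂(u,v) = | 3  -1 | = (3)(-2) - (-1)(-3) = -9.
                   | -3  -2 |

Its absolute value is |J| = 9 (the area scaling factor).

Substituting x = 3u - v, y = -3u - 2v into the integrand,

    28x y → -252u^2 - 84u v + 56v^2,

so the integral becomes

    ∬_R (-252u^2 - 84u v + 56v^2) · |J| du dv = ∫_0^2 ∫_0^3 (-2268u^2 - 756u v + 504v^2) dv du.

Inner (v): -6804u^2 - 3402u + 4536.
Outer (u): -15876.

Therefore ∬_D (28x y) dx dy = -15876.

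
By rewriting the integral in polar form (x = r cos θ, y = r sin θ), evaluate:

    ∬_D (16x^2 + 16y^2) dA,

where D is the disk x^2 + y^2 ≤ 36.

The region D is 0 ≤ r ≤ 6, 0 ≤ θ ≤ 2π in polar coordinates, where x = r cos(θ), y = r sin(θ), and dA = r dr dθ.

Under the substitution, the integrand becomes 16r^2, so

    ∬_D (16x^2 + 16y^2) dA = ∫_{0}^{2π} ∫_{0}^{6} (16r^2) · r dr dθ.

Inner integral (in r): ∫_{0}^{6} (16r^2) · r dr = 5184.

Outer integral (in θ): ∫_{0}^{2π} (5184) dθ = 10368π.

Therefore ∬_D (16x^2 + 16y^2) dA = 10368π.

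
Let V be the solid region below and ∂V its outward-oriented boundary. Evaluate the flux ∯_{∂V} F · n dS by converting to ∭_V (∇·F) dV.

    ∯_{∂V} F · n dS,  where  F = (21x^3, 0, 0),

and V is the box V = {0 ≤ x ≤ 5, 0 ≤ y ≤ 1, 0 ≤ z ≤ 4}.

By the divergence theorem,

    ∯_{∂V} F · n dS = ∭_V (∇ · F) dV.

Compute the divergence:
    ∇ · F = ∂F_x/∂x + ∂F_y/∂y + ∂F_z/∂z = 63x^2 + 0 + 0 = 63x^2.

V is a rectangular box, so dV = dx dy dz with 0 ≤ x ≤ 5, 0 ≤ y ≤ 1, 0 ≤ z ≤ 4.

Integrate (63x^2) over V as an iterated integral:

    ∭_V (∇·F) dV = ∫_0^{5} ∫_0^{1} ∫_0^{4} (63x^2) dz dy dx.

Inner (z from 0 to 4): 252x^2.
Middle (y from 0 to 1): 252x^2.
Outer (x from 0 to 5): 10500.

Therefore ∯_{∂V} F · n dS = 10500.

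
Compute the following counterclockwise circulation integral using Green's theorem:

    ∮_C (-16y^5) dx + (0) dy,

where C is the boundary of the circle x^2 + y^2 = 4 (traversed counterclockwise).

Green's theorem converts the closed line integral into a double integral over the enclosed region D:

    ∮_C P dx + Q dy = ∬_D (∂Q/∂x - ∂P/∂y) dA.

Here P = -16y^5, Q = 0, so

    ∂Q/∂x = 0,    ∂P/∂y = -80y^4,
    ∂Q/∂x - ∂P/∂y = 80y^4.

D is the region x^2 + y^2 ≤ 4. Evaluating the double integral:

In polar coordinates (x = r cos θ, y = r sin θ, dA = r dr dθ) the integrand becomes 80r^4sin(θ)^4, so

    ∬_D (80y^4) dA = ∫_0^{2π} ∫_0^{2} (80r^4sin(θ)^4) · r dr dθ.

Inner (r from 0 to 2): 2560sin(θ)^4/3.
Outer (θ from 0 to 2π): 640π.

Therefore ∮_C P dx + Q dy = 640π.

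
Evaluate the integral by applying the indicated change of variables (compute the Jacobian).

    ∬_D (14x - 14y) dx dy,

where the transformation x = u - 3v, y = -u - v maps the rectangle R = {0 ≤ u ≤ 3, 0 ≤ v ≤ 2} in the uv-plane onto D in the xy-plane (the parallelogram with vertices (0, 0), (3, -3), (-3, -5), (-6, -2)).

Compute the Jacobian determinant of (x, y) with respect to (u, v):

    ∂(x,y)/∂(u,v) = | 1  -3 | = (1)(-1) - (-3)(-1) = -4.
                   | -1  -1 |

Its absolute value is |J| = 4 (the area scaling factor).

Substituting x = u - 3v, y = -u - v into the integrand,

    14x - 14y → 28u - 28v,

so the integral becomes

    ∬_R (28u - 28v) · |J| du dv = ∫_0^3 ∫_0^2 (112u - 112v) dv du.

Inner (v): 224u - 224.
Outer (u): 336.

Therefore ∬_D (14x - 14y) dx dy = 336.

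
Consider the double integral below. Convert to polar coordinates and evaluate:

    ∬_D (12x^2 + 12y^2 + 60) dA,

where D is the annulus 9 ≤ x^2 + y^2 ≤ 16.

The region D is 3 ≤ r ≤ 4, 0 ≤ θ ≤ 2π in polar coordinates, where x = r cos(θ), y = r sin(θ), and dA = r dr dθ.

Under the substitution, the integrand becomes 12r^2 + 60, so

    ∬_D (12x^2 + 12y^2 + 60) dA = ∫_{0}^{2π} ∫_{3}^{4} (12r^2 + 60) · r dr dθ.

Inner integral (in r): ∫_{3}^{4} (12r^2 + 60) · r dr = 735.

Outer integral (in θ): ∫_{0}^{2π} (735) dθ = 1470π.

Therefore ∬_D (12x^2 + 12y^2 + 60) dA = 1470π.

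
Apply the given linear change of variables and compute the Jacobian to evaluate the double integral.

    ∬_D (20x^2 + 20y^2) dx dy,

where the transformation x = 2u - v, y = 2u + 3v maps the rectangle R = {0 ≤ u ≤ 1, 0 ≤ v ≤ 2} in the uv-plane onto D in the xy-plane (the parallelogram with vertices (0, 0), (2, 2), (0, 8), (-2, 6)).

Compute the Jacobian determinant of (x, y) with respect to (u, v):

    ∂(x,y)/∂(u,v) = | 2  -1 | = (2)(3) - (-1)(2) = 8.
                   | 2  3 |

Its absolute value is |J| = 8 (the area scaling factor).

Substituting x = 2u - v, y = 2u + 3v into the integrand,

    20x^2 + 20y^2 → 160u^2 + 160u v + 200v^2,

so the integral becomes

    ∬_R (160u^2 + 160u v + 200v^2) · |J| du dv = ∫_0^1 ∫_0^2 (1280u^2 + 1280u v + 1600v^2) dv du.

Inner (v): 2560u^2 + 2560u + 12800/3.
Outer (u): 6400.

Therefore ∬_D (20x^2 + 20y^2) dx dy = 6400.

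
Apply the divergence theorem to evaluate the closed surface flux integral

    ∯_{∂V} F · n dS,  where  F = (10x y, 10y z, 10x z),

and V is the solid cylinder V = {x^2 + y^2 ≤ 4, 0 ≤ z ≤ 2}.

By the divergence theorem,

    ∯_{∂V} F · n dS = ∭_V (∇ · F) dV.

Compute the divergence:
    ∇ · F = ∂F_x/∂x + ∂F_y/∂y + ∂F_z/∂z = 10y + 10z + 10x = 10x + 10y + 10z.

In cylindrical coordinates, x = r cos(θ), y = r sin(θ), z = z, dV = r dr dθ dz, with 0 ≤ r ≤ 2, 0 ≤ θ ≤ 2π, 0 ≤ z ≤ 2.

The integrand, after substitution and multiplying by the volume element, becomes (10sqrt(2)r sin(θ + π/4) + 10z) · r, so

    ∭_V (∇·F) dV = ∫_0^{2π} ∫_0^{2} ∫_0^{2} (10sqrt(2)r sin(θ + π/4) + 10z) · r dz dr dθ.

Inner (z from 0 to 2): 20r (sqrt(2)r sin(θ + π/4) + 1).
Middle (r from 0 to 2): 160sqrt(2)sin(θ + π/4)/3 + 40.
Outer (θ from 0 to 2π): 80π.

Therefore ∯_{∂V} F · n dS = 80π.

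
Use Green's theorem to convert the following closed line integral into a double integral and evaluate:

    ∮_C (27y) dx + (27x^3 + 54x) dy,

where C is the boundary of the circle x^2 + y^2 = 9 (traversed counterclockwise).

Green's theorem converts the closed line integral into a double integral over the enclosed region D:

    ∮_C P dx + Q dy = ∬_D (∂Q/∂x - ∂P/∂y) dA.

Here P = 27y, Q = 27x^3 + 54x, so

    ∂Q/∂x = 81x^2 + 54,    ∂P/∂y = 27,
    ∂Q/∂x - ∂P/∂y = 81x^2 + 27.

D is the region x^2 + y^2 ≤ 9. Evaluating the double integral:

In polar coordinates (x = r cos θ, y = r sin θ, dA = r dr dθ) the integrand becomes 81r^2cos(θ)^2 + 27, so

    ∬_D (81x^2 + 27) dA = ∫_0^{2π} ∫_0^{3} (81r^2cos(θ)^2 + 27) · r dr dθ.

Inner (r from 0 to 3): 6561cos(θ)^2/4 + 243/2.
Outer (θ from 0 to 2π): 7533π/4.

Therefore ∮_C P dx + Q dy = 7533π/4.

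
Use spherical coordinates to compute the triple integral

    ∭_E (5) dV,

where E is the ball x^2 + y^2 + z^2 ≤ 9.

In spherical coordinates, x = ρ sin(φ) cos(θ), y = ρ sin(φ) sin(θ), z = ρ cos(φ), and dV = ρ^2 sin(φ) dρ dφ dθ.

The integrand becomes 5, so

    ∭_E (5) dV = ∫_{0}^{2π} ∫_{0}^{π} ∫_{0}^{3} (5) · ρ^2 sin(φ) dρ dφ dθ.

Inner (ρ): 45sin(φ).
Middle (φ): 90.
Outer (θ): 180π.

Therefore the triple integral equals 180π.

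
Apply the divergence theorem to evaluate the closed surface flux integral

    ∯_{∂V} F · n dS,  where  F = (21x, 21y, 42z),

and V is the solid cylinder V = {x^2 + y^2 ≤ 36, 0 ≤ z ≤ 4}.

By the divergence theorem,

    ∯_{∂V} F · n dS = ∭_V (∇ · F) dV.

Compute the divergence:
    ∇ · F = ∂F_x/∂x + ∂F_y/∂y + ∂F_z/∂z = 21 + 21 + 42 = 84.

In cylindrical coordinates, x = r cos(θ), y = r sin(θ), z = z, dV = r dr dθ dz, with 0 ≤ r ≤ 6, 0 ≤ θ ≤ 2π, 0 ≤ z ≤ 4.

The integrand, after substitution and multiplying by the volume element, becomes (84) · r, so

    ∭_V (∇·F) dV = ∫_0^{2π} ∫_0^{6} ∫_0^{4} (84) · r dz dr dθ.

Inner (z from 0 to 4): 336r.
Middle (r from 0 to 6): 6048.
Outer (θ from 0 to 2π): 12096π.

Therefore ∯_{∂V} F · n dS = 12096π.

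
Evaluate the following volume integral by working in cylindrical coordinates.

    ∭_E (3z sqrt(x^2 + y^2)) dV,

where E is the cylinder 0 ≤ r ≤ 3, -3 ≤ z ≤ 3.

In cylindrical coordinates, x = r cos(θ), y = r sin(θ), z = z, and dV = r dr dθ dz.

The integrand becomes 3r z, so

    ∭_E (3z sqrt(x^2 + y^2)) dV = ∫_{0}^{2π} ∫_{0}^{3} ∫_{-3}^{3} (3r z) · r dz dr dθ.

Inner (z): 0.
Middle (r from 0 to 3): 0.
Outer (θ): 0.

Therefore the triple integral equals 0.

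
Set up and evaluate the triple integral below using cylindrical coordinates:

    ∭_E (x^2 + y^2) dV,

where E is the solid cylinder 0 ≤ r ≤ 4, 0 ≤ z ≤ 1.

In cylindrical coordinates, x = r cos(θ), y = r sin(θ), z = z, and dV = r dr dθ dz.

The integrand becomes r^2, so

    ∭_E (x^2 + y^2) dV = ∫_{0}^{2π} ∫_{0}^{4} ∫_{0}^{1} (r^2) · r dz dr dθ.

Inner (z): r^3.
Middle (r from 0 to 4): 64.
Outer (θ): 128π.

Therefore the triple integral equals 128π.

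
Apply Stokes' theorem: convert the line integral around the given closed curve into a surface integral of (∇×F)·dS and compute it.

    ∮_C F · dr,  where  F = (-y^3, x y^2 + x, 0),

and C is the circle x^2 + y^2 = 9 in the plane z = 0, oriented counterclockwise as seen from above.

Let S be the flat disk x^2 + y^2 ≤ 9 in the plane z = 0, with upward unit normal n̂ = ẑ. By Stokes' theorem,

    ∮_C F · dr = ∬_S (∇ × F) · n̂ dS = ∬_D (curl F)_z dA,

where D is the disk x^2 + y^2 ≤ 9.

Compute the curl of F = (-y^3, x y^2 + x, 0):
    (∇ × F)_x = ∂F_z/∂y - ∂F_y/∂z = 0,
    (∇ × F)_y = ∂F_x/∂z - ∂F_z/∂x = 0,
    (∇ × F)_z = ∂F_y/∂x - ∂F_x/∂y = 4y^2 + 1.

On z = 0, (curl F)_z = 4y^2 + 1.

Convert to polar (x = r cos θ, y = r sin θ, dA = r dr dθ); the integrand becomes 4r^2sin(θ)^2 + 1, so

    ∬_D (curl F)_z dA = ∫_0^{2π} ∫_0^{3} (4r^2sin(θ)^2 + 1) · r dr dθ.

Inner (r from 0 to 3): 81sin(θ)^2 + 9/2.
Outer (θ from 0 to 2π): 90π.

Therefore ∮_C F · dr = 90π.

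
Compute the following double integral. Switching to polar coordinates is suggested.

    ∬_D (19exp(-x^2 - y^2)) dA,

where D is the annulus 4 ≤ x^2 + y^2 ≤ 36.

The region D is 2 ≤ r ≤ 6, 0 ≤ θ ≤ 2π in polar coordinates, where x = r cos(θ), y = r sin(θ), and dA = r dr dθ.

Under the substitution, the integrand becomes 19exp(-r^2), so

    ∬_D (19exp(-x^2 - y^2)) dA = ∫_{0}^{2π} ∫_{2}^{6} (19exp(-r^2)) · r dr dθ.

Inner integral (in r): ∫_{2}^{6} (19exp(-r^2)) · r dr = -(19 - 19exp(32))exp(-36)/2.

Outer integral (in θ): ∫_{0}^{2π} (-(19 - 19exp(32))exp(-36)/2) dθ = -19π (1 - exp(32))exp(-36).

Therefore ∬_D (19exp(-x^2 - y^2)) dA = -19π (1 - exp(32))exp(-36).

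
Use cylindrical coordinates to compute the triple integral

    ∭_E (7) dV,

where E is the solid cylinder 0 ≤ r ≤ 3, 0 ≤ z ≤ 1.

In cylindrical coordinates, x = r cos(θ), y = r sin(θ), z = z, and dV = r dr dθ dz.

The integrand becomes 7, so

    ∭_E (7) dV = ∫_{0}^{2π} ∫_{0}^{3} ∫_{0}^{1} (7) · r dz dr dθ.

Inner (z): 7r.
Middle (r from 0 to 3): 63/2.
Outer (θ): 63π.

Therefore the triple integral equals 63π.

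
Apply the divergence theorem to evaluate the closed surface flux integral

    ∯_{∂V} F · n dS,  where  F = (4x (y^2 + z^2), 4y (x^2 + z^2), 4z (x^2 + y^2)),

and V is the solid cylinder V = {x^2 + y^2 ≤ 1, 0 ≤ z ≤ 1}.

By the divergence theorem,

    ∯_{∂V} F · n dS = ∭_V (∇ · F) dV.

Compute the divergence:
    ∇ · F = ∂F_x/∂x + ∂F_y/∂y + ∂F_z/∂z = 4y^2 + 4z^2 + 4x^2 + 4z^2 + 4x^2 + 4y^2 = 8x^2 + 8y^2 + 8z^2.

In cylindrical coordinates, x = r cos(θ), y = r sin(θ), z = z, dV = r dr dθ dz, with 0 ≤ r ≤ 1, 0 ≤ θ ≤ 2π, 0 ≤ z ≤ 1.

The integrand, after substitution and multiplying by the volume element, becomes (8r^2 + 8z^2) · r, so

    ∭_V (∇·F) dV = ∫_0^{2π} ∫_0^{1} ∫_0^{1} (8r^2 + 8z^2) · r dz dr dθ.

Inner (z from 0 to 1): 8r (r^2 + 1/3).
Middle (r from 0 to 1): 10/3.
Outer (θ from 0 to 2π): 20π/3.

Therefore ∯_{∂V} F · n dS = 20π/3.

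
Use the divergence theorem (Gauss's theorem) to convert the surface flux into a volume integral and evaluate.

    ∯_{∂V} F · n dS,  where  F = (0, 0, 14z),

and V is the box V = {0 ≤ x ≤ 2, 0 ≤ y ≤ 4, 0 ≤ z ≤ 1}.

By the divergence theorem,

    ∯_{∂V} F · n dS = ∭_V (∇ · F) dV.

Compute the divergence:
    ∇ · F = ∂F_x/∂x + ∂F_y/∂y + ∂F_z/∂z = 0 + 0 + 14 = 14.

V is a rectangular box, so dV = dx dy dz with 0 ≤ x ≤ 2, 0 ≤ y ≤ 4, 0 ≤ z ≤ 1.

Integrate (14) over V as an iterated integral:

    ∭_V (∇·F) dV = ∫_0^{2} ∫_0^{4} ∫_0^{1} (14) dz dy dx.

Inner (z from 0 to 1): 14.
Middle (y from 0 to 4): 56.
Outer (x from 0 to 2): 112.

Therefore ∯_{∂V} F · n dS = 112.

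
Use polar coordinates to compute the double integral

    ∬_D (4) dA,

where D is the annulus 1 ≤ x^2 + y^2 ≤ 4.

The region D is 1 ≤ r ≤ 2, 0 ≤ θ ≤ 2π in polar coordinates, where x = r cos(θ), y = r sin(θ), and dA = r dr dθ.

Under the substitution, the integrand becomes 4, so

    ∬_D (4) dA = ∫_{0}^{2π} ∫_{1}^{2} (4) · r dr dθ.

Inner integral (in r): ∫_{1}^{2} (4) · r dr = 6.

Outer integral (in θ): ∫_{0}^{2π} (6) dθ = 12π.

Therefore ∬_D (4) dA = 12π.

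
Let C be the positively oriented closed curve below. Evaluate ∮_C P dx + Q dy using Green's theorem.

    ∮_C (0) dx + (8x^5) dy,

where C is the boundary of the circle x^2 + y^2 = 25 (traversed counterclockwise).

Green's theorem converts the closed line integral into a double integral over the enclosed region D:

    ∮_C P dx + Q dy = ∬_D (∂Q/∂x - ∂P/∂y) dA.

Here P = 0, Q = 8x^5, so

    ∂Q/∂x = 40x^4,    ∂P/∂y = 0,
    ∂Q/∂x - ∂P/∂y = 40x^4.

D is the region x^2 + y^2 ≤ 25. Evaluating the double integral:

In polar coordinates (x = r cos θ, y = r sin θ, dA = r dr dθ) the integrand becomes 40r^4cos(θ)^4, so

    ∬_D (40x^4) dA = ∫_0^{2π} ∫_0^{5} (40r^4cos(θ)^4) · r dr dθ.

Inner (r from 0 to 5): 312500cos(θ)^4/3.
Outer (θ from 0 to 2π): 78125π.

Therefore ∮_C P dx + Q dy = 78125π.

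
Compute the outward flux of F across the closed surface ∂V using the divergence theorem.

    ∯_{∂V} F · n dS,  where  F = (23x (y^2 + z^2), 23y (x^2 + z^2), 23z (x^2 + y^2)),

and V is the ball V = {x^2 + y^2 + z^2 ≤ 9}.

By the divergence theorem,

    ∯_{∂V} F · n dS = ∭_V (∇ · F) dV.

Compute the divergence:
    ∇ · F = ∂F_x/∂x + ∂F_y/∂y + ∂F_z/∂z = 23y^2 + 23z^2 + 23x^2 + 23z^2 + 23x^2 + 23y^2 = 46x^2 + 46y^2 + 46z^2.

In spherical coordinates, x = ρ sin(φ) cos(θ), y = ρ sin(φ) sin(θ), z = ρ cos(φ), dV = ρ^2 sin(φ) dρ dφ dθ, with 0 ≤ ρ ≤ 3, 0 ≤ φ ≤ π, 0 ≤ θ ≤ 2π.

The integrand, after substitution and multiplying by the volume element, becomes (46ρ^2) · ρ^2 sin(φ), so

    ∭_V (∇·F) dV = ∫_0^{2π} ∫_0^{π} ∫_0^{3} (46ρ^2) · ρ^2 sin(φ) dρ dφ dθ.

Inner (ρ from 0 to 3): 11178sin(φ)/5.
Middle (φ from 0 to π): 22356/5.
Outer (θ from 0 to 2π): 44712π/5.

Therefore ∯_{∂V} F · n dS = 44712π/5.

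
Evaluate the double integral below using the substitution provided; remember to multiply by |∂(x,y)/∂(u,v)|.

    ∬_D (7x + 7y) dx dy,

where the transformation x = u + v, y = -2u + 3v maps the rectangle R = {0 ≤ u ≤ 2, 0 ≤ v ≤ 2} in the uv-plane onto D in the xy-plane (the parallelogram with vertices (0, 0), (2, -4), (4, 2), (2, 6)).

Compute the Jacobian determinant of (x, y) with respect to (u, v):

    ∂(x,y)/∂(u,v) = | 1  1 | = (1)(3) - (1)(-2) = 5.
                   | -2  3 |

Its absolute value is |J| = 5 (the area scaling factor).

Substituting x = u + v, y = -2u + 3v into the integrand,

    7x + 7y → -7u + 28v,

so the integral becomes

    ∬_R (-7u + 28v) · |J| du dv = ∫_0^2 ∫_0^2 (-35u + 140v) dv du.

Inner (v): 280 - 70u.
Outer (u): 420.

Therefore ∬_D (7x + 7y) dx dy = 420.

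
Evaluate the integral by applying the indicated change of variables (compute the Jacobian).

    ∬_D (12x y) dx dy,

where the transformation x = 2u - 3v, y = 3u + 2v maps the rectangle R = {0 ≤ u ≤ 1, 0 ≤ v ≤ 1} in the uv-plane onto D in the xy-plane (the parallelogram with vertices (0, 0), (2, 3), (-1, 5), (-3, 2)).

Compute the Jacobian determinant of (x, y) with respect to (u, v):

    ∂(x,y)/∂(u,v) = | 2  -3 | = (2)(2) - (-3)(3) = 13.
                   | 3  2 |

Its absolute value is |J| = 13 (the area scaling factor).

Substituting x = 2u - 3v, y = 3u + 2v into the integrand,

    12x y → 72u^2 - 60u v - 72v^2,

so the integral becomes

    ∬_R (72u^2 - 60u v - 72v^2) · |J| du dv = ∫_0^1 ∫_0^1 (936u^2 - 780u v - 936v^2) dv du.

Inner (v): 936u^2 - 390u - 312.
Outer (u): -195.

Therefore ∬_D (12x y) dx dy = -195.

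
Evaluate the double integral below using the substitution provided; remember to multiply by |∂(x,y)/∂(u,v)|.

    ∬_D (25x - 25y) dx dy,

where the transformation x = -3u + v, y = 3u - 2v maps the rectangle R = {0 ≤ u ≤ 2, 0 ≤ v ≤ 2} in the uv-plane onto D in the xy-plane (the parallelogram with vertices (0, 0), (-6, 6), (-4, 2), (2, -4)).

Compute the Jacobian determinant of (x, y) with respect to (u, v):

    ∂(x,y)/∂(u,v) = | -3  1 | = (-3)(-2) - (1)(3) = 3.
                   | 3  -2 |

Its absolute value is |J| = 3 (the area scaling factor).

Substituting x = -3u + v, y = 3u - 2v into the integrand,

    25x - 25y → -150u + 75v,

so the integral becomes

    ∬_R (-150u + 75v) · |J| du dv = ∫_0^2 ∫_0^2 (-450u + 225v) dv du.

Inner (v): 450 - 900u.
Outer (u): -900.

Therefore ∬_D (25x - 25y) dx dy = -900.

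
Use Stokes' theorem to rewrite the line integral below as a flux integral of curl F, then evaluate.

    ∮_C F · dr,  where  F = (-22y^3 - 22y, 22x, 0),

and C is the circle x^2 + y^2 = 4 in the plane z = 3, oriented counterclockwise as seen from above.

Let S be the flat disk x^2 + y^2 ≤ 4 in the plane z = 3, with upward unit normal n̂ = ẑ. By Stokes' theorem,

    ∮_C F · dr = ∬_S (∇ × F) · n̂ dS = ∬_D (curl F)_z dA,

where D is the disk x^2 + y^2 ≤ 4.

Compute the curl of F = (-22y^3 - 22y, 22x, 0):
    (∇ × F)_x = ∂F_z/∂y - ∂F_y/∂z = 0,
    (∇ × F)_y = ∂F_x/∂z - ∂F_z/∂x = 0,
    (∇ × F)_z = ∂F_y/∂x - ∂F_x/∂y = 66y^2 + 44.

On z = 3, (curl F)_z = 66y^2 + 44.

Convert to polar (x = r cos θ, y = r sin θ, dA = r dr dθ); the integrand becomes 66r^2sin(θ)^2 + 44, so

    ∬_D (curl F)_z dA = ∫_0^{2π} ∫_0^{2} (66r^2sin(θ)^2 + 44) · r dr dθ.

Inner (r from 0 to 2): 264sin(θ)^2 + 88.
Outer (θ from 0 to 2π): 440π.

Therefore ∮_C F · dr = 440π.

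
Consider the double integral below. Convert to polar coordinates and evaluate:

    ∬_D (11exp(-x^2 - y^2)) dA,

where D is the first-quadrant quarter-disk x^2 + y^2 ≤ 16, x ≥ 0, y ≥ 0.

The region D is 0 ≤ r ≤ 4, 0 ≤ θ ≤ π/2 in polar coordinates, where x = r cos(θ), y = r sin(θ), and dA = r dr dθ.

Under the substitution, the integrand becomes 11exp(-r^2), so

    ∬_D (11exp(-x^2 - y^2)) dA = ∫_{0}^{π/2} ∫_{0}^{4} (11exp(-r^2)) · r dr dθ.

Inner integral (in r): ∫_{0}^{4} (11exp(-r^2)) · r dr = 11/2 - 11exp(-16)/2.

Outer integral (in θ): ∫_{0}^{π/2} (11/2 - 11exp(-16)/2) dθ = -11π (1 - exp(16))exp(-16)/4.

Therefore ∬_D (11exp(-x^2 - y^2)) dA = -11π (1 - exp(16))exp(-16)/4.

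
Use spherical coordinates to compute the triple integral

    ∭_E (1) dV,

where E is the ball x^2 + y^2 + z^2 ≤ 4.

In spherical coordinates, x = ρ sin(φ) cos(θ), y = ρ sin(φ) sin(θ), z = ρ cos(φ), and dV = ρ^2 sin(φ) dρ dφ dθ.

The integrand becomes 1, so

    ∭_E (1) dV = ∫_{0}^{2π} ∫_{0}^{π} ∫_{0}^{2} (1) · ρ^2 sin(φ) dρ dφ dθ.

Inner (ρ): 8sin(φ)/3.
Middle (φ): 16/3.
Outer (θ): 32π/3.

Therefore the triple integral equals 32π/3.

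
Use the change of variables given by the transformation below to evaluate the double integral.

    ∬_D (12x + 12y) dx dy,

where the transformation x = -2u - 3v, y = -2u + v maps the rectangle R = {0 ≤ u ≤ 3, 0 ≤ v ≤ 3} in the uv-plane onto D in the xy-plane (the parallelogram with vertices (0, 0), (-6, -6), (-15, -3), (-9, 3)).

Compute the Jacobian determinant of (x, y) with respect to (u, v):

    ∂(x,y)/∂(u,v) = | -2  -3 | = (-2)(1) - (-3)(-2) = -8.
                   | -2  1 |

Its absolute value is |J| = 8 (the area scaling factor).

Substituting x = -2u - 3v, y = -2u + v into the integrand,

    12x + 12y → -48u - 24v,

so the integral becomes

    ∬_R (-48u - 24v) · |J| du dv = ∫_0^3 ∫_0^3 (-384u - 192v) dv du.

Inner (v): -1152u - 864.
Outer (u): -7776.

Therefore ∬_D (12x + 12y) dx dy = -7776.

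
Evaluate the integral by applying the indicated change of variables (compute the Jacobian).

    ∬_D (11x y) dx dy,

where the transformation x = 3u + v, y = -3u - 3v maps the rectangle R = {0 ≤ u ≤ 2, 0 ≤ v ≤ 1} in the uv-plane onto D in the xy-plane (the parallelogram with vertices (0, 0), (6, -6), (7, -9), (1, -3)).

Compute the Jacobian determinant of (x, y) with respect to (u, v):

    ∂(x,y)/∂(u,v) = | 3  1 | = (3)(-3) - (1)(-3) = -6.
                   | -3  -3 |

Its absolute value is |J| = 6 (the area scaling factor).

Substituting x = 3u + v, y = -3u - 3v into the integrand,

    11x y → -99u^2 - 132u v - 33v^2,

so the integral becomes

    ∬_R (-99u^2 - 132u v - 33v^2) · |J| du dv = ∫_0^2 ∫_0^1 (-594u^2 - 792u v - 198v^2) dv du.

Inner (v): -594u^2 - 396u - 66.
Outer (u): -2508.

Therefore ∬_D (11x y) dx dy = -2508.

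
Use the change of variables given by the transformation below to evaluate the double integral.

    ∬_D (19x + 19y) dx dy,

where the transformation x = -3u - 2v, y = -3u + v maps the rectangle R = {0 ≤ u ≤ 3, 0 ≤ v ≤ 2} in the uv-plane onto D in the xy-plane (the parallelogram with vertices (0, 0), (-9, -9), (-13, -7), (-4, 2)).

Compute the Jacobian determinant of (x, y) with respect to (u, v):

    ∂(x,y)/∂(u,v) = | -3  -2 | = (-3)(1) - (-2)(-3) = -9.
                   | -3  1 |

Its absolute value is |J| = 9 (the area scaling factor).

Substituting x = -3u - 2v, y = -3u + v into the integrand,

    19x + 19y → -114u - 19v,

so the integral becomes

    ∬_R (-114u - 19v) · |J| du dv = ∫_0^3 ∫_0^2 (-1026u - 171v) dv du.

Inner (v): -2052u - 342.
Outer (u): -10260.

Therefore ∬_D (19x + 19y) dx dy = -10260.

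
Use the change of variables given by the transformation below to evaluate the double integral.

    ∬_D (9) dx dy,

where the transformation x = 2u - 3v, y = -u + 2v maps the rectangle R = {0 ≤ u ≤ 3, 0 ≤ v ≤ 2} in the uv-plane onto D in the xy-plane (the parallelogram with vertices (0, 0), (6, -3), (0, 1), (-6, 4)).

Compute the Jacobian determinant of (x, y) with respect to (u, v):

    ∂(x,y)/∂(u,v) = | 2  -3 | = (2)(2) - (-3)(-1) = 1.
                   | -1  2 |

Its absolute value is |J| = 1 (the area scaling factor).

Substituting x = 2u - 3v, y = -u + 2v into the integrand,

    9 → 9,

so the integral becomes

    ∬_R (9) · |J| du dv = ∫_0^3 ∫_0^2 (9) dv du.

Inner (v): 18.
Outer (u): 54.

Therefore ∬_D (9) dx dy = 54.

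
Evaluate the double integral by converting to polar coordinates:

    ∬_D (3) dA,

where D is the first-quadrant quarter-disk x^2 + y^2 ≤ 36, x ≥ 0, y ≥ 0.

The region D is 0 ≤ r ≤ 6, 0 ≤ θ ≤ π/2 in polar coordinates, where x = r cos(θ), y = r sin(θ), and dA = r dr dθ.

Under the substitution, the integrand becomes 3, so

    ∬_D (3) dA = ∫_{0}^{π/2} ∫_{0}^{6} (3) · r dr dθ.

Inner integral (in r): ∫_{0}^{6} (3) · r dr = 54.

Outer integral (in θ): ∫_{0}^{π/2} (54) dθ = 27π.

Therefore ∬_D (3) dA = 27π.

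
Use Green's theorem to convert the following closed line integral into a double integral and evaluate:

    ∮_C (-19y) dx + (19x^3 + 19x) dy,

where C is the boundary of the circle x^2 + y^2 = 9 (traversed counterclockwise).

Green's theorem converts the closed line integral into a double integral over the enclosed region D:

    ∮_C P dx + Q dy = ∬_D (∂Q/∂x - ∂P/∂y) dA.

Here P = -19y, Q = 19x^3 + 19x, so

    ∂Q/∂x = 57x^2 + 19,    ∂P/∂y = -19,
    ∂Q/∂x - ∂P/∂y = 57x^2 + 38.

D is the region x^2 + y^2 ≤ 9. Evaluating the double integral:

In polar coordinates (x = r cos θ, y = r sin θ, dA = r dr dθ) the integrand becomes 57r^2cos(θ)^2 + 38, so

    ∬_D (57x^2 + 38) dA = ∫_0^{2π} ∫_0^{3} (57r^2cos(θ)^2 + 38) · r dr dθ.

Inner (r from 0 to 3): 4617cos(θ)^2/4 + 171.
Outer (θ from 0 to 2π): 5985π/4.

Therefore ∮_C P dx + Q dy = 5985π/4.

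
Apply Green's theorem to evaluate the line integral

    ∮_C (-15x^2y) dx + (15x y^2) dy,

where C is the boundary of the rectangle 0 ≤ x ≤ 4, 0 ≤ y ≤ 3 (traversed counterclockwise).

Green's theorem converts the closed line integral into a double integral over the enclosed region D:

    ∮_C P dx + Q dy = ∬_D (∂Q/∂x - ∂P/∂y) dA.

Here P = -15x^2y, Q = 15x y^2, so

    ∂Q/∂x = 15y^2,    ∂P/∂y = -15x^2,
    ∂Q/∂x - ∂P/∂y = 15x^2 + 15y^2.

D is the region 0 ≤ x ≤ 4, 0 ≤ y ≤ 3. Evaluating the double integral:

    ∬_D (15x^2 + 15y^2) dA = ∫_0^{4} ∫_0^{3} (15x^2 + 15y^2) dy dx.

Inner (y from 0 to 3): 45x^2 + 135.
Outer (x from 0 to 4): 1500.

Therefore ∮_C P dx + Q dy = 1500.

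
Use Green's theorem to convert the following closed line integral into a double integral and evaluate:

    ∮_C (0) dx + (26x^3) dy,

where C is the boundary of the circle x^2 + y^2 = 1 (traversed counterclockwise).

Green's theorem converts the closed line integral into a double integral over the enclosed region D:

    ∮_C P dx + Q dy = ∬_D (∂Q/∂x - ∂P/∂y) dA.

Here P = 0, Q = 26x^3, so

    ∂Q/∂x = 78x^2,    ∂P/∂y = 0,
    ∂Q/∂x - ∂P/∂y = 78x^2.

D is the region x^2 + y^2 ≤ 1. Evaluating the double integral:

In polar coordinates (x = r cos θ, y = r sin θ, dA = r dr dθ) the integrand becomes 78r^2cos(θ)^2, so

    ∬_D (78x^2) dA = ∫_0^{2π} ∫_0^{1} (78r^2cos(θ)^2) · r dr dθ.

Inner (r from 0 to 1): 39cos(θ)^2/2.
Outer (θ from 0 to 2π): 39π/2.

Therefore ∮_C P dx + Q dy = 39π/2.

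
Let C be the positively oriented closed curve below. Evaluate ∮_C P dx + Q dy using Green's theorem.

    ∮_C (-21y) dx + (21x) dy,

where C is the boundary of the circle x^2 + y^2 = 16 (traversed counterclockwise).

Green's theorem converts the closed line integral into a double integral over the enclosed region D:

    ∮_C P dx + Q dy = ∬_D (∂Q/∂x - ∂P/∂y) dA.

Here P = -21y, Q = 21x, so

    ∂Q/∂x = 21,    ∂P/∂y = -21,
    ∂Q/∂x - ∂P/∂y = 42.

D is the region x^2 + y^2 ≤ 16. Evaluating the double integral:

In polar coordinates (x = r cos θ, y = r sin θ, dA = r dr dθ) the integrand becomes 42, so

    ∬_D (42) dA = ∫_0^{2π} ∫_0^{4} (42) · r dr dθ.

Inner (r from 0 to 4): 336.
Outer (θ from 0 to 2π): 672π.

Therefore ∮_C P dx + Q dy = 672π.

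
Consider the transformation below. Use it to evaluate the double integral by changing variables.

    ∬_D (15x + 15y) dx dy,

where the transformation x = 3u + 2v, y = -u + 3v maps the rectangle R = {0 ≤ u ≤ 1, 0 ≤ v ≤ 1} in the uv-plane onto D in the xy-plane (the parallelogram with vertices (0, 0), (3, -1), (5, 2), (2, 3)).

Compute the Jacobian determinant of (x, y) with respect to (u, v):

    ∂(x,y)/∂(u,v) = | 3  2 | = (3)(3) - (2)(-1) = 11.
                   | -1  3 |

Its absolute value is |J| = 11 (the area scaling factor).

Substituting x = 3u + 2v, y = -u + 3v into the integrand,

    15x + 15y → 30u + 75v,

so the integral becomes

    ∬_R (30u + 75v) · |J| du dv = ∫_0^1 ∫_0^1 (330u + 825v) dv du.

Inner (v): 330u + 825/2.
Outer (u): 1155/2.

Therefore ∬_D (15x + 15y) dx dy = 1155/2.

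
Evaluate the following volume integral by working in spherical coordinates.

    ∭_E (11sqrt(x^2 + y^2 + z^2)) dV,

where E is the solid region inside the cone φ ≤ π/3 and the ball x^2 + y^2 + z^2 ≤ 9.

In spherical coordinates, x = ρ sin(φ) cos(θ), y = ρ sin(φ) sin(θ), z = ρ cos(φ), and dV = ρ^2 sin(φ) dρ dφ dθ.

The integrand becomes 11ρ, so

    ∭_E (11sqrt(x^2 + y^2 + z^2)) dV = ∫_{0}^{2π} ∫_{0}^{π/3} ∫_{0}^{3} (11ρ) · ρ^2 sin(φ) dρ dφ dθ.

Inner (ρ): 891sin(φ)/4.
Middle (φ): 891/8.
Outer (θ): 891π/4.

Therefore the triple integral equals 891π/4.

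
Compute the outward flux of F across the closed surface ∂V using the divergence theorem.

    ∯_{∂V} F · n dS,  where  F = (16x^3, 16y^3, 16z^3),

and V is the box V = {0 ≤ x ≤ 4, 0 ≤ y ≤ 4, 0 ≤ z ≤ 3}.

By the divergence theorem,

    ∯_{∂V} F · n dS = ∭_V (∇ · F) dV.

Compute the divergence:
    ∇ · F = ∂F_x/∂x + ∂F_y/∂y + ∂F_z/∂z = 48x^2 + 48y^2 + 48z^2.

V is a rectangular box, so dV = dx dy dz with 0 ≤ x ≤ 4, 0 ≤ y ≤ 4, 0 ≤ z ≤ 3.

Integrate (48x^2 + 48y^2 + 48z^2) over V as an iterated integral:

    ∭_V (∇·F) dV = ∫_0^{4} ∫_0^{4} ∫_0^{3} (48x^2 + 48y^2 + 48z^2) dz dy dx.

Inner (z from 0 to 3): 144x^2 + 144y^2 + 432.
Middle (y from 0 to 4): 576x^2 + 4800.
Outer (x from 0 to 4): 31488.

Therefore ∯_{∂V} F · n dS = 31488.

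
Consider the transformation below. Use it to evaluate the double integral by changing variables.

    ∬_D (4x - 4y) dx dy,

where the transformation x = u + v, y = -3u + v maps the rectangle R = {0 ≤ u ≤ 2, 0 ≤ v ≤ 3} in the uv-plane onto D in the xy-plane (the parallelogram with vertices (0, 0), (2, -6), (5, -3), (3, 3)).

Compute the Jacobian determinant of (x, y) with respect to (u, v):

    ∂(x,y)/∂(u,v) = | 1  1 | = (1)(1) - (1)(-3) = 4.
                   | -3  1 |

Its absolute value is |J| = 4 (the area scaling factor).

Substituting x = u + v, y = -3u + v into the integrand,

    4x - 4y → 16u,

so the integral becomes

    ∬_R (16u) · |J| du dv = ∫_0^2 ∫_0^3 (64u) dv du.

Inner (v): 192u.
Outer (u): 384.

Therefore ∬_D (4x - 4y) dx dy = 384.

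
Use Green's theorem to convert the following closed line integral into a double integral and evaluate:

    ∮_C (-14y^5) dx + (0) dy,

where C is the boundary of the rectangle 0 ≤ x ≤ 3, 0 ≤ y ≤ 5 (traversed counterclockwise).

Green's theorem converts the closed line integral into a double integral over the enclosed region D:

    ∮_C P dx + Q dy = ∬_D (∂Q/∂x - ∂P/∂y) dA.

Here P = -14y^5, Q = 0, so

    ∂Q/∂x = 0,    ∂P/∂y = -70y^4,
    ∂Q/∂x - ∂P/∂y = 70y^4.

D is the region 0 ≤ x ≤ 3, 0 ≤ y ≤ 5. Evaluating the double integral:

    ∬_D (70y^4) dA = ∫_0^{3} ∫_0^{5} (70y^4) dy dx.

Inner (y from 0 to 5): 43750.
Outer (x from 0 to 3): 131250.

Therefore ∮_C P dx + Q dy = 131250.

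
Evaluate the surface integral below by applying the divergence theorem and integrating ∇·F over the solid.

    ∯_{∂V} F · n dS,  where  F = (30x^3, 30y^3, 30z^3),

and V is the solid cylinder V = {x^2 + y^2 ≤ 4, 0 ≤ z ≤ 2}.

By the divergence theorem,

    ∯_{∂V} F · n dS = ∭_V (∇ · F) dV.

Compute the divergence:
    ∇ · F = ∂F_x/∂x + ∂F_y/∂y + ∂F_z/∂z = 90x^2 + 90y^2 + 90z^2.

In cylindrical coordinates, x = r cos(θ), y = r sin(θ), z = z, dV = r dr dθ dz, with 0 ≤ r ≤ 2, 0 ≤ θ ≤ 2π, 0 ≤ z ≤ 2.

The integrand, after substitution and multiplying by the volume element, becomes (90r^2 + 90z^2) · r, so

    ∭_V (∇·F) dV = ∫_0^{2π} ∫_0^{2} ∫_0^{2} (90r^2 + 90z^2) · r dz dr dθ.

Inner (z from 0 to 2): 180r^3 + 240r.
Middle (r from 0 to 2): 1200.
Outer (θ from 0 to 2π): 2400π.

Therefore ∯_{∂V} F · n dS = 2400π.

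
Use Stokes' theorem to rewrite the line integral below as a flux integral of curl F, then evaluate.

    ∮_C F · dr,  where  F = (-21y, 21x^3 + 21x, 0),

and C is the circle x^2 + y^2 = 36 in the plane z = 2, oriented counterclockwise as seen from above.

Let S be the flat disk x^2 + y^2 ≤ 36 in the plane z = 2, with upward unit normal n̂ = ẑ. By Stokes' theorem,

    ∮_C F · dr = ∬_S (∇ × F) · n̂ dS = ∬_D (curl F)_z dA,

where D is the disk x^2 + y^2 ≤ 36.

Compute the curl of F = (-21y, 21x^3 + 21x, 0):
    (∇ × F)_x = ∂F_z/∂y - ∂F_y/∂z = 0,
    (∇ × F)_y = ∂F_x/∂z - ∂F_z/∂x = 0,
    (∇ × F)_z = ∂F_y/∂x - ∂F_x/∂y = 63x^2 + 42.

On z = 2, (curl F)_z = 63x^2 + 42.

Convert to polar (x = r cos θ, y = r sin θ, dA = r dr dθ); the integrand becomes 63r^2cos(θ)^2 + 42, so

    ∬_D (curl F)_z dA = ∫_0^{2π} ∫_0^{6} (63r^2cos(θ)^2 + 42) · r dr dθ.

Inner (r from 0 to 6): 20412cos(θ)^2 + 756.
Outer (θ from 0 to 2π): 21924π.

Therefore ∮_C F · dr = 21924π.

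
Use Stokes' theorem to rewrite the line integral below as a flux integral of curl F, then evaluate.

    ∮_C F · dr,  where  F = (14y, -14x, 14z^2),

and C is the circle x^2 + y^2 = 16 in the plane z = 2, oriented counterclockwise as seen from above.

Let S be the flat disk x^2 + y^2 ≤ 16 in the plane z = 2, with upward unit normal n̂ = ẑ. By Stokes' theorem,

    ∮_C F · dr = ∬_S (∇ × F) · n̂ dS = ∬_D (curl F)_z dA,

where D is the disk x^2 + y^2 ≤ 16.

Compute the curl of F = (14y, -14x, 14z^2):
    (∇ × F)_x = ∂F_z/∂y - ∂F_y/∂z = 0,
    (∇ × F)_y = ∂F_x/∂z - ∂F_z/∂x = 0,
    (∇ × F)_z = ∂F_y/∂x - ∂F_x/∂y = -28.

On z = 2, (curl F)_z = -28.

Convert to polar (x = r cos θ, y = r sin θ, dA = r dr dθ); the integrand becomes -28, so

    ∬_D (curl F)_z dA = ∫_0^{2π} ∫_0^{4} (-28) · r dr dθ.

Inner (r from 0 to 4): -224.
Outer (θ from 0 to 2π): -448π.

Therefore ∮_C F · dr = -448π.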